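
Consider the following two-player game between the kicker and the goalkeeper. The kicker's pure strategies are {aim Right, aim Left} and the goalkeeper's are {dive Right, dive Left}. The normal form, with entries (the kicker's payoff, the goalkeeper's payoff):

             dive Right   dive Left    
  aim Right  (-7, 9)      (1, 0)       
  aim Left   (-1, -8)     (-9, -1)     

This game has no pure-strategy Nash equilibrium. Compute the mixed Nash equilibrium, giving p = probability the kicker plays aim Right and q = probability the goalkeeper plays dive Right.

Set the goalkeeper's expected payoff from dive Right equal to that from dive Left:
  the goalkeeper's payoff to dive Right: p·9 + (1−p)·(-8) = 17p - 8
  the goalkeeper's payoff to dive Left: p·0 + (1−p)·(-1) = p - 1
  17p - 8 = p - 1  ⇒  16p = 7  ⇒  p = 7/16.
Set the kicker's expected payoff from aim Right equal to that from aim Left:
  the kicker's payoff to aim Right: q·(-7) + (1−q)·1 = -8q + 1
  the kicker's payoff to aim Left: q·(-1) + (1−q)·(-9) = 8q - 9
  -8q + 1 = 8q - 9  ⇒  -16q = -10  ⇒  q = 5/8.

p = 7/16, q = 5/8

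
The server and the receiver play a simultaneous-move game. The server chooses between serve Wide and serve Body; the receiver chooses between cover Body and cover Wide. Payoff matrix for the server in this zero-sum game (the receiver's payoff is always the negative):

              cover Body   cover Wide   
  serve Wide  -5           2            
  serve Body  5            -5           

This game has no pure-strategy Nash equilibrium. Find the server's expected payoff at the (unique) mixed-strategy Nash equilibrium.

The receiver's mix must leave the server indifferent between serve Wide and serve Body.
  the server's expected payoff from serve Wide: q·(-5) + (1−q)·2 = -7q + 2
  the server's expected payoff from serve Body: q·5 + (1−q)·(-5) = 10q - 5
  -7q + 2 = 10q - 5  ⇒  -17q = -7  ⇒  q = 7/17.
At equilibrium the server is indifferent across rows, so the server's payoff equals the payoff from serve Wide: (7/17)·(-5) + (10/17)·2 = -15/17.

-15/17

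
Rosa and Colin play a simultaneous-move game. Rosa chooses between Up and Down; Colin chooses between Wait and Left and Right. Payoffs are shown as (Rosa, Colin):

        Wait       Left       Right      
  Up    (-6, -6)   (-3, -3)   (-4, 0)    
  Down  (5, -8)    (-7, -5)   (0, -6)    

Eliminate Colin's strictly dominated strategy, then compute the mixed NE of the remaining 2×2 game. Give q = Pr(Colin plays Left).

Colin's strategy Wait is strictly dominated by Left: -3 > -6 and -5 > -8. Eliminate Wait.
In a mixed equilibrium Rosa is indifferent between Up and Down; this condition fixes q.
  Rosa's expected payoff from Up: q·(-3) + (1−q)·(-4) = q - 4
  Rosa's expected payoff from Down: q·(-7) + (1−q)·0 = -7q
  q - 4 = -7q  ⇒  8q = 4  ⇒  q = 1/2.

q = 1/2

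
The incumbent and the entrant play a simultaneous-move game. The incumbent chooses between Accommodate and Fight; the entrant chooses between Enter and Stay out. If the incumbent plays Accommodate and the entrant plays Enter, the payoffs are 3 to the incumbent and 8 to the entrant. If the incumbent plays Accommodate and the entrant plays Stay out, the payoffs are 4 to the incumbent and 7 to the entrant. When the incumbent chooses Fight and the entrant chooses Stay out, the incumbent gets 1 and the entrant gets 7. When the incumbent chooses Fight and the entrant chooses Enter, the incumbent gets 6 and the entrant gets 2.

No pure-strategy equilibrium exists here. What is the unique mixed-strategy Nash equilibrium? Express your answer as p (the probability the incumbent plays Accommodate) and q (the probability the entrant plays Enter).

p = 5/6, q = 1/2

Set the entrant's expected payoff from Enter equal to that from Stay out:
  the entrant's payoff from Enter: p·8 + (1−p)·2 = 6p + 2
  the entrant's payoff from Stay out: p·7 + (1−p)·7 = 7
  6p + 2 = 7  ⇒  6p = 5  ⇒  p = 5/6.
The entrant's mix must leave the incumbent indifferent between Accommodate and Fight.
  the incumbent's payoff from Accommodate: q·3 + (1−q)·4 = -q + 4
  the incumbent's payoff from Fight: q·6 + (1−q)·1 = 5q + 1
  -q + 4 = 5q + 1  ⇒  -6q = -3  ⇒  q = 1/2.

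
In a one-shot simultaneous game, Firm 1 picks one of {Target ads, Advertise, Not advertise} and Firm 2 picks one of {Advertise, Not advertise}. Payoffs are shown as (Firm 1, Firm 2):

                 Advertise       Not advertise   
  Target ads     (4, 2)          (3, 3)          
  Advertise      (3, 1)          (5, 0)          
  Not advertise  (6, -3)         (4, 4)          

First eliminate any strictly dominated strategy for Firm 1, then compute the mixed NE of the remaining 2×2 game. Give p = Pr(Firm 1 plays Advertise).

p = 7/8

Firm 1's strategy Target ads is strictly dominated by Not advertise: 6 > 4 and 4 > 3. Eliminate Target ads.
For Firm 2 to be willing to mix, Firm 2 must be indifferent between Advertise and Not advertise, which pins down Firm 1's mix.
  Firm 2's payoff to Advertise: p·1 + (1−p)·(-3) = 4p - 3
  Firm 2's payoff to Not advertise: p·0 + (1−p)·4 = -4p + 4
  4p - 3 = -4p + 4  ⇒  8p = 7  ⇒  p = 7/8.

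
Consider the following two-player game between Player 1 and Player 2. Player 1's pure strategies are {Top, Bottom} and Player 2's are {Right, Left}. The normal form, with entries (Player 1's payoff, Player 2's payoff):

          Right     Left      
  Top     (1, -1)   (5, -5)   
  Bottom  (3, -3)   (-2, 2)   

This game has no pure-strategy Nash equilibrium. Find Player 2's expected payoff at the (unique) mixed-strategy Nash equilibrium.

-17/9

Player 2's indifference between Right and Left determines Player 1's mixing probability p:
  Player 2's payoff from Right: p·(-1) + (1−p)·(-3) = 2p - 3
  Player 2's payoff from Left: p·(-5) + (1−p)·2 = -7p + 2
  2p - 3 = -7p + 2  ⇒  9p = 5  ⇒  p = 5/9.
At equilibrium Player 2 is indifferent across columns, so Player 2's payoff equals the payoff from Right: (5/9)·(-1) + (4/9)·(-3) = -17/9.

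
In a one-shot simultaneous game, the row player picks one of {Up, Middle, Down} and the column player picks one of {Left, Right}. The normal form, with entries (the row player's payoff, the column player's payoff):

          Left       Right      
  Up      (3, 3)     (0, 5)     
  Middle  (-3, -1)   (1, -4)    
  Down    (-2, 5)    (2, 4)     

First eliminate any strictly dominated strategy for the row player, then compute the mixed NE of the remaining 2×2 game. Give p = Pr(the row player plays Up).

p = 1/3

The row player's strategy Middle is strictly dominated by Down: -2 > -3 and 2 > 1. Eliminate Middle.
Set the column player's expected payoff from Left equal to that from Right:
  the column player's payoff to Left: p·3 + (1−p)·5 = -2p + 5
  the column player's payoff to Right: p·5 + (1−p)·4 = p + 4
  -2p + 5 = p + 4  ⇒  -3p = -1  ⇒  p = 1/3.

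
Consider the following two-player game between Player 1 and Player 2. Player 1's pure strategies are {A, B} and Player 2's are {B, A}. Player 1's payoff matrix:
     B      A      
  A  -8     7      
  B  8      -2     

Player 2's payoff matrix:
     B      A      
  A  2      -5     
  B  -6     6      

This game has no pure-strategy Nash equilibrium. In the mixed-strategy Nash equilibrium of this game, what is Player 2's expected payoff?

In a mixed equilibrium Player 2 is indifferent between B and A; this condition fixes p.
  Player 2's expected payoff from B: p·2 + (1−p)·(-6) = 8p - 6
  Player 2's expected payoff from A: p·(-5) + (1−p)·6 = -11p + 6
  8p - 6 = -11p + 6  ⇒  19p = 12  ⇒  p = 12/19.
At equilibrium Player 2 is indifferent across columns, so Player 2's payoff equals the payoff from B: (12/19)·2 + (7/19)·(-6) = -18/19.

-18/19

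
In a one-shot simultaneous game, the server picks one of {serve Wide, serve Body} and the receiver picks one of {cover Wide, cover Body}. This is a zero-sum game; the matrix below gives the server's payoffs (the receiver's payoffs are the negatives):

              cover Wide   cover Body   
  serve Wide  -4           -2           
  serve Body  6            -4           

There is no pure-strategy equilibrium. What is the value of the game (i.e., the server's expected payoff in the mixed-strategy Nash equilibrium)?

The server's indifference between serve Wide and serve Body determines the receiver's mixing probability q:
  the server's payoff to serve Wide: q·(-4) + (1−q)·(-2) = -2q - 2
  the server's payoff to serve Body: q·6 + (1−q)·(-4) = 10q - 4
  -2q - 2 = 10q - 4  ⇒  -12q = -2  ⇒  q = 1/6.
The value is the server's expected payoff against this mix (using serve Wide): (1/6)·(-4) + (5/6)·(-2) = -7/3.

v = -7/3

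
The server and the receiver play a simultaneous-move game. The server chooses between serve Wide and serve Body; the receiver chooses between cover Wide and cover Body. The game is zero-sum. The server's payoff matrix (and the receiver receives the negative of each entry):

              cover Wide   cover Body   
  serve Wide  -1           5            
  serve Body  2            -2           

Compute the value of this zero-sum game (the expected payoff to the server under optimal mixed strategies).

The receiver's mix must leave the server indifferent between serve Wide and serve Body.
  the server's payoff from serve Wide: q·(-1) + (1−q)·5 = -6q + 5
  the server's payoff from serve Body: q·2 + (1−q)·(-2) = 4q - 2
  -6q + 5 = 4q - 2  ⇒  -10q = -7  ⇒  q = 7/10.
The value is the server's expected payoff against this mix (using serve Wide): (7/10)·(-1) + (3/10)·5 = 4/5.

v = 4/5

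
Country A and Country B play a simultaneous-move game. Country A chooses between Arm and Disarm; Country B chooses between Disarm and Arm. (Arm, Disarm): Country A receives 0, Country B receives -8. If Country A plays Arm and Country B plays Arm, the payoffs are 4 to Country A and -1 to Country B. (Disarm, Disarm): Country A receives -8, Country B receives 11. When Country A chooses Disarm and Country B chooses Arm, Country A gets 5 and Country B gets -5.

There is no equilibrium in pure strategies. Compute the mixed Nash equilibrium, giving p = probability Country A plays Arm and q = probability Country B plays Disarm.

For Country B to be willing to mix, Country B must be indifferent between Disarm and Arm, which pins down Country A's mix.
  Country B's payoff from Disarm: p·(-8) + (1−p)·11 = -19p + 11
  Country B's payoff from Arm: p·(-1) + (1−p)·(-5) = 4p - 5
  -19p + 11 = 4p - 5  ⇒  -23p = -16  ⇒  p = 16/23.
For Country A to be willing to mix, Country A must be indifferent between Arm and Disarm, which pins down Country B's mix.
  Country A's payoff to Arm: q·0 + (1−q)·4 = -4q + 4
  Country A's payoff to Disarm: q·(-8) + (1−q)·5 = -13q + 5
  -4q + 4 = -13q + 5  ⇒  9q = 1  ⇒  q = 1/9.

p = 16/23, q = 1/9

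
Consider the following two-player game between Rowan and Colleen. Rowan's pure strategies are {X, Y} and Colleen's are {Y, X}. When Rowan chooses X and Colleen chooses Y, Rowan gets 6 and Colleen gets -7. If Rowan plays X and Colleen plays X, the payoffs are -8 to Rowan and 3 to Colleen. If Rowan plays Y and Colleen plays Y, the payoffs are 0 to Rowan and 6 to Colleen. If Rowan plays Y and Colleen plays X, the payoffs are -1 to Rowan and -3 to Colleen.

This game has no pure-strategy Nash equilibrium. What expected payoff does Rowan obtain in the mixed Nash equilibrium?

-6/13

Rowan's indifference between X and Y determines Colleen's mixing probability q:
  Rowan's payoff to X: q·6 + (1−q)·(-8) = 14q - 8
  Rowan's payoff to Y: q·0 + (1−q)·(-1) = q - 1
  14q - 8 = q - 1  ⇒  13q = 7  ⇒  q = 7/13.
At equilibrium Rowan is indifferent across rows, so Rowan's payoff equals the payoff from X: (7/13)·6 + (6/13)·(-8) = -6/13.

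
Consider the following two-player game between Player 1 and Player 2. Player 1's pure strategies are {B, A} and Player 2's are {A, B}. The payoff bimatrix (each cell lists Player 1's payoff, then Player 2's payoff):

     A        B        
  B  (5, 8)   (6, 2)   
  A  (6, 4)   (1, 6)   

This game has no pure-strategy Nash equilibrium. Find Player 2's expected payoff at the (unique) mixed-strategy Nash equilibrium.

5

In a mixed equilibrium Player 2 is indifferent between A and B; this condition fixes p.
  Player 2's payoff from A: p·8 + (1−p)·4 = 4p + 4
  Player 2's payoff from B: p·2 + (1−p)·6 = -4p + 6
  4p + 4 = -4p + 6  ⇒  8p = 2  ⇒  p = 1/4.
At equilibrium Player 2 is indifferent across columns, so Player 2's payoff equals the payoff from A: (1/4)·8 + (3/4)·4 = 5.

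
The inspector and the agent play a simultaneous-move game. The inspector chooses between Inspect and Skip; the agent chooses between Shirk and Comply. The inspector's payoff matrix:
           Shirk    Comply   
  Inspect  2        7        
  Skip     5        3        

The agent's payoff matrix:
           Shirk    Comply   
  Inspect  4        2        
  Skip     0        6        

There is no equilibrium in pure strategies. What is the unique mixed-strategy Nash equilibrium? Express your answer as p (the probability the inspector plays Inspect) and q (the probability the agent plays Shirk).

p = 3/4, q = 4/7

In a mixed equilibrium the agent is indifferent between Shirk and Comply; this condition fixes p.
  the agent's payoff to Shirk: p·4 + (1−p)·0 = 4p
  the agent's payoff to Comply: p·2 + (1−p)·6 = -4p + 6
  4p = -4p + 6  ⇒  8p = 6  ⇒  p = 3/4.
The agent's mix must leave the inspector indifferent between Inspect and Skip.
  the inspector's expected payoff from Inspect: q·2 + (1−q)·7 = -5q + 7
  the inspector's expected payoff from Skip: q·5 + (1−q)·3 = 2q + 3
  -5q + 7 = 2q + 3  ⇒  -7q = -4  ⇒  q = 4/7.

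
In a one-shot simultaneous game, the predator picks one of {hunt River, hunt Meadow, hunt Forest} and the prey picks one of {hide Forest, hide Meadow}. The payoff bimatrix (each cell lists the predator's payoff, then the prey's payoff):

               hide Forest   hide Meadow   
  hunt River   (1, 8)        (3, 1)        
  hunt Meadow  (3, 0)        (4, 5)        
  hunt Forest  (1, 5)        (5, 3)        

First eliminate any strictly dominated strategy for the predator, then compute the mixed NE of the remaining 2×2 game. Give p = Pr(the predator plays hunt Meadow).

The predator's strategy hunt River is strictly dominated by hunt Meadow: 3 > 1 and 4 > 3. Eliminate hunt River.
Set the prey's expected payoff from hide Forest equal to that from hide Meadow:
  the prey's payoff to hide Forest: p·0 + (1−p)·5 = -5p + 5
  the prey's payoff to hide Meadow: p·5 + (1−p)·3 = 2p + 3
  -5p + 5 = 2p + 3  ⇒  -7p = -2  ⇒  p = 2/7.

p = 2/7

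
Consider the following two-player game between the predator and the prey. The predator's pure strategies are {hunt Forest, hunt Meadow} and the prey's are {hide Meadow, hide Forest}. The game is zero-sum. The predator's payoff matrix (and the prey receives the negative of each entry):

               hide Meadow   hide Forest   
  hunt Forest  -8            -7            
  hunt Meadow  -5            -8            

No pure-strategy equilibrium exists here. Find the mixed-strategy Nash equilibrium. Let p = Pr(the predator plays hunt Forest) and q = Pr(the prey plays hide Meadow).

p = 3/4, q = 1/4

In a mixed equilibrium the prey is indifferent between hide Meadow and hide Forest; this condition fixes p.
  the prey's payoff from hide Meadow: p·8 + (1−p)·5 = 3p + 5
  the prey's payoff from hide Forest: p·7 + (1−p)·8 = -p + 8
  3p + 5 = -p + 8  ⇒  4p = 3  ⇒  p = 3/4.
For the predator to be willing to mix, the predator must be indifferent between hunt Forest and hunt Meadow, which pins down the prey's mix.
  the predator's payoff from hunt Forest: q·(-8) + (1−q)·(-7) = -q - 7
  the predator's payoff from hunt Meadow: q·(-5) + (1−q)·(-8) = 3q - 8
  -q - 7 = 3q - 8  ⇒  -4q = -1  ⇒  q = 1/4.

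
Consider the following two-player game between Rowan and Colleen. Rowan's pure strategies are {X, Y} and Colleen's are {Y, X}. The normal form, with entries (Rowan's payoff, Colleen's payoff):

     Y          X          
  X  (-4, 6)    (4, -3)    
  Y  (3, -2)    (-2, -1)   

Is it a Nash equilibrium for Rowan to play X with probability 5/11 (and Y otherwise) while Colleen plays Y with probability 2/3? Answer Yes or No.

Given Rowan's mix p = 5/11, Colleen's payoff from Y is 18/11 but from X is -21/11. Colleen strictly prefers Y, so Colleen would not mix.
So the proposed profile is not a Nash equilibrium.

No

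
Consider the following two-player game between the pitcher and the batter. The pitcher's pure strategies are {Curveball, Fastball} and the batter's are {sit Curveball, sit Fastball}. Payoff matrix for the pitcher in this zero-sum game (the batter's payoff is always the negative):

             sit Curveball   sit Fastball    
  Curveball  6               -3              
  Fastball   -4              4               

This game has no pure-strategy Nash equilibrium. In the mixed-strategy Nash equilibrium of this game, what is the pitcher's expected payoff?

In a mixed equilibrium the pitcher is indifferent between Curveball and Fastball; this condition fixes q.
  the pitcher's expected payoff from Curveball: q·6 + (1−q)·(-3) = 9q - 3
  the pitcher's expected payoff from Fastball: q·(-4) + (1−q)·4 = -8q + 4
  9q - 3 = -8q + 4  ⇒  17q = 7  ⇒  q = 7/17.
At equilibrium the pitcher is indifferent across rows, so the pitcher's payoff equals the payoff from Curveball: (7/17)·6 + (10/17)·(-3) = 12/17.

12/17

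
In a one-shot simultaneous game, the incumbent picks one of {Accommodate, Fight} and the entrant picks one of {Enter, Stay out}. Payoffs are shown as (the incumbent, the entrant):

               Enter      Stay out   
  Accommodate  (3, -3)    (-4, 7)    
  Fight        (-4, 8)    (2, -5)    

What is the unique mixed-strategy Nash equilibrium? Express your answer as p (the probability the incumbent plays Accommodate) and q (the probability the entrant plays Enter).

p = 13/23, q = 6/13

Set the entrant's expected payoff from Enter equal to that from Stay out:
  the entrant's payoff to Enter: p·(-3) + (1−p)·8 = -11p + 8
  the entrant's payoff to Stay out: p·7 + (1−p)·(-5) = 12p - 5
  -11p + 8 = 12p - 5  ⇒  -23p = -13  ⇒  p = 13/23.
Set the incumbent's expected payoff from Accommodate equal to that from Fight:
  the incumbent's payoff from Accommodate: q·3 + (1−q)·(-4) = 7q - 4
  the incumbent's payoff from Fight: q·(-4) + (1−q)·2 = -6q + 2
  7q - 4 = -6q + 2  ⇒  13q = 6  ⇒  q = 6/13.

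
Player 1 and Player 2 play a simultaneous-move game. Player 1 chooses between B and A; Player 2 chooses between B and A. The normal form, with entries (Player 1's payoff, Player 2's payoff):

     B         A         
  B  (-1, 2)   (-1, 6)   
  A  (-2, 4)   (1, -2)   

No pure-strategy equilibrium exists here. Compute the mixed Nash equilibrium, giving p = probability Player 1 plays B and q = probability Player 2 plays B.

p = 3/5, q = 2/3

For Player 2 to be willing to mix, Player 2 must be indifferent between B and A, which pins down Player 1's mix.
  Player 2's payoff from B: p·2 + (1−p)·4 = -2p + 4
  Player 2's payoff from A: p·6 + (1−p)·(-2) = 8p - 2
  -2p + 4 = 8p - 2  ⇒  -10p = -6  ⇒  p = 3/5.
For Player 1 to be willing to mix, Player 1 must be indifferent between B and A, which pins down Player 2's mix.
  Player 1's payoff from B: q·(-1) + (1−q)·(-1) = -1
  Player 1's payoff from A: q·(-2) + (1−q)·1 = -3q + 1
  -1 = -3q + 1  ⇒  3q = 2  ⇒  q = 2/3.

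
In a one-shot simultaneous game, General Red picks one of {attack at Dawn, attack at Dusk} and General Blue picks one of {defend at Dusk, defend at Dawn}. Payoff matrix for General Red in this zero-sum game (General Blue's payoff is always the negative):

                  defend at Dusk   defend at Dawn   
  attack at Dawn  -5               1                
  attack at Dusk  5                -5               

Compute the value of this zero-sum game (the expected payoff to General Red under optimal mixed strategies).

v = -5/4

For General Red to be willing to mix, General Red must be indifferent between attack at Dawn and attack at Dusk, which pins down General Blue's mix.
  General Red's payoff from attack at Dawn: q·(-5) + (1−q)·1 = -6q + 1
  General Red's payoff from attack at Dusk: q·5 + (1−q)·(-5) = 10q - 5
  -6q + 1 = 10q - 5  ⇒  -16q = -6  ⇒  q = 3/8.
The value is General Red's expected payoff against this mix (using attack at Dawn): (3/8)·(-5) + (5/8)·1 = -5/4.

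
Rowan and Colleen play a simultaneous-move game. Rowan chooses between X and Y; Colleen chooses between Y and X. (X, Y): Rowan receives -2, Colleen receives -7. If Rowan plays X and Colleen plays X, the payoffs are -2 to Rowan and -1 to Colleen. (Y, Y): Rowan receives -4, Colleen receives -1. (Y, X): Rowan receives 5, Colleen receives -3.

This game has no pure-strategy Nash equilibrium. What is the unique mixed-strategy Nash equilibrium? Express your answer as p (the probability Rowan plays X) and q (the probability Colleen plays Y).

For Colleen to be willing to mix, Colleen must be indifferent between Y and X, which pins down Rowan's mix.
  Colleen's payoff from Y: p·(-7) + (1−p)·(-1) = -6p - 1
  Colleen's payoff from X: p·(-1) + (1−p)·(-3) = 2p - 3
  -6p - 1 = 2p - 3  ⇒  -8p = -2  ⇒  p = 1/4.
For Rowan to be willing to mix, Rowan must be indifferent between X and Y, which pins down Colleen's mix.
  Rowan's expected payoff from X: q·(-2) + (1−q)·(-2) = -2
  Rowan's expected payoff from Y: q·(-4) + (1−q)·5 = -9q + 5
  -2 = -9q + 5  ⇒  9q = 7  ⇒  q = 7/9.

p = 1/4, q = 7/9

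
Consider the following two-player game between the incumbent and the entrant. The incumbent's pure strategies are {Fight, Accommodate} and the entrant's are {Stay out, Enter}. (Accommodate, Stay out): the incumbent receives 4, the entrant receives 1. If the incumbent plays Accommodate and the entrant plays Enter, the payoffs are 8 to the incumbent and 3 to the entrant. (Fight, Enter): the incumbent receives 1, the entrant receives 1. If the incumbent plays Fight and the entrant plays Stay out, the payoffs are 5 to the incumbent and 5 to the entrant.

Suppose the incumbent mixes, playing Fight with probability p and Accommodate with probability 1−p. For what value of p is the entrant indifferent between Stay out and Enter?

p = 1/3

In a mixed equilibrium the entrant is indifferent between Stay out and Enter; this condition fixes p.
  the entrant's expected payoff from Stay out: p·5 + (1−p)·1 = 4p + 1
  the entrant's expected payoff from Enter: p·1 + (1−p)·3 = -2p + 3
  4p + 1 = -2p + 3  ⇒  6p = 2  ⇒  p = 1/3.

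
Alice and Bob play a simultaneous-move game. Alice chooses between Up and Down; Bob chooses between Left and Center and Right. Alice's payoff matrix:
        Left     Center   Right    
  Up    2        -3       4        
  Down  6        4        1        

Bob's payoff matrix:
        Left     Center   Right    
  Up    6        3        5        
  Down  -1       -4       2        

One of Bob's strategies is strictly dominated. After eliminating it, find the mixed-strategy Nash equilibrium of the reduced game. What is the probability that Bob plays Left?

Bob's strategy Center is strictly dominated by Left: 6 > 3 and -1 > -4. Eliminate Center.
For Alice to be willing to mix, Alice must be indifferent between Up and Down, which pins down Bob's mix.
  Alice's payoff from Up: q·2 + (1−q)·4 = -2q + 4
  Alice's payoff from Down: q·6 + (1−q)·1 = 5q + 1
  -2q + 4 = 5q + 1  ⇒  -7q = -3  ⇒  q = 3/7.

q = 3/7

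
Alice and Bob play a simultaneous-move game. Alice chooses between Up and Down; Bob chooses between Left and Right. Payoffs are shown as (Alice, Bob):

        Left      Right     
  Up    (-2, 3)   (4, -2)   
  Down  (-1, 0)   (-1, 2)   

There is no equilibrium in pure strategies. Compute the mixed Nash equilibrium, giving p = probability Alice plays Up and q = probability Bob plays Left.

Alice's mix must leave Bob indifferent between Left and Right.
  Bob's expected payoff from Left: p·3 + (1−p)·0 = 3p
  Bob's expected payoff from Right: p·(-2) + (1−p)·2 = -4p + 2
  3p = -4p + 2  ⇒  7p = 2  ⇒  p = 2/7.
Alice's indifference between Up and Down determines Bob's mixing probability q:
  Alice's payoff to Up: q·(-2) + (1−q)·4 = -6q + 4
  Alice's payoff to Down: q·(-1) + (1−q)·(-1) = -1
  -6q + 4 = -1  ⇒  -6q = -5  ⇒  q = 5/6.

p = 2/7, q = 5/6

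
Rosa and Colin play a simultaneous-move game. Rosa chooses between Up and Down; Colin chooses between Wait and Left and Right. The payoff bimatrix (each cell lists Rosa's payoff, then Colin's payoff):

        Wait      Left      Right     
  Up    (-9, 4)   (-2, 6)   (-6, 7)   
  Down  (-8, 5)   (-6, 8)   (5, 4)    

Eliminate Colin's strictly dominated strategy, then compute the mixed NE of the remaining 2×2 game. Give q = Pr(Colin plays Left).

Colin's strategy Wait is strictly dominated by Left: 6 > 4 and 8 > 5. Eliminate Wait.
For Rosa to be willing to mix, Rosa must be indifferent between Up and Down, which pins down Colin's mix.
  Rosa's expected payoff from Up: q·(-2) + (1−q)·(-6) = 4q - 6
  Rosa's expected payoff from Down: q·(-6) + (1−q)·5 = -11q + 5
  4q - 6 = -11q + 5  ⇒  15q = 11  ⇒  q = 11/15.

q = 11/15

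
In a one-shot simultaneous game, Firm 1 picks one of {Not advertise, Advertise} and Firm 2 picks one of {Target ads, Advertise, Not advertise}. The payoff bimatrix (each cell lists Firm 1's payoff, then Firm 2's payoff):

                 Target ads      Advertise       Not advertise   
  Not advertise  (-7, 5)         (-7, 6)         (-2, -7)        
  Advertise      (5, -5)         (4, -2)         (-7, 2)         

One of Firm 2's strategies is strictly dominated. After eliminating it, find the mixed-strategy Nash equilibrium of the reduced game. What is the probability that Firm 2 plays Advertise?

q = 5/16

Firm 2's strategy Target ads is strictly dominated by Advertise: 6 > 5 and -2 > -5. Eliminate Target ads.
In a mixed equilibrium Firm 1 is indifferent between Not advertise and Advertise; this condition fixes q.
  Firm 1's payoff to Not advertise: q·(-7) + (1−q)·(-2) = -5q - 2
  Firm 1's payoff to Advertise: q·4 + (1−q)·(-7) = 11q - 7
  -5q - 2 = 11q - 7  ⇒  -16q = -5  ⇒  q = 5/16.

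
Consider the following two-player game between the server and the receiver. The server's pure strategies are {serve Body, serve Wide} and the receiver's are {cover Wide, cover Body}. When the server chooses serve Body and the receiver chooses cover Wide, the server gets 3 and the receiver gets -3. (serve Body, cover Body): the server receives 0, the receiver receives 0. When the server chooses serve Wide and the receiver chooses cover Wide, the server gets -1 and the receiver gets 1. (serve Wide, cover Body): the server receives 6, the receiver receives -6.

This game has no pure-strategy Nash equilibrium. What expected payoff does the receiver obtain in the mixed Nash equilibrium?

The server's mix must leave the receiver indifferent between cover Wide and cover Body.
  the receiver's expected payoff from cover Wide: p·(-3) + (1−p)·1 = -4p + 1
  the receiver's expected payoff from cover Body: p·0 + (1−p)·(-6) = 6p - 6
  -4p + 1 = 6p - 6  ⇒  -10p = -7  ⇒  p = 7/10.
At equilibrium the receiver is indifferent across columns, so the receiver's payoff equals the payoff from cover Wide: (7/10)·(-3) + (3/10)·1 = -9/5.

-9/5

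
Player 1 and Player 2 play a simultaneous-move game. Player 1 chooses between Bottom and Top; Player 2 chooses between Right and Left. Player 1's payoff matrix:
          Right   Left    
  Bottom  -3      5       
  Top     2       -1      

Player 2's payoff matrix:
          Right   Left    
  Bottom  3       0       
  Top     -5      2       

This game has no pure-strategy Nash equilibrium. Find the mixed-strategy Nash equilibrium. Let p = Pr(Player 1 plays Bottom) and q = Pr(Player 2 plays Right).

Set Player 2's expected payoff from Right equal to that from Left:
  Player 2's expected payoff from Right: p·3 + (1−p)·(-5) = 8p - 5
  Player 2's expected payoff from Left: p·0 + (1−p)·2 = -2p + 2
  8p - 5 = -2p + 2  ⇒  10p = 7  ⇒  p = 7/10.
Player 2's mix must leave Player 1 indifferent between Bottom and Top.
  Player 1's payoff from Bottom: q·(-3) + (1−q)·5 = -8q + 5
  Player 1's payoff from Top: q·2 + (1−q)·(-1) = 3q - 1
  -8q + 5 = 3q - 1  ⇒  -11q = -6  ⇒  q = 6/11.

p = 7/10, q = 6/11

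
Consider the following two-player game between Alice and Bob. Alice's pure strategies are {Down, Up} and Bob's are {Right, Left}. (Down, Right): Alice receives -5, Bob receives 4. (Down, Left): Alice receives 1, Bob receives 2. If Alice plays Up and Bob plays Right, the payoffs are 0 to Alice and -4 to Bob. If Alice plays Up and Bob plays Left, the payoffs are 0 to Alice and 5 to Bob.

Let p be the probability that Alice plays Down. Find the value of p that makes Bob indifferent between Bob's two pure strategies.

p = 9/11

For Bob to be willing to mix, Bob must be indifferent between Right and Left, which pins down Alice's mix.
  Bob's payoff to Right: p·4 + (1−p)·(-4) = 8p - 4
  Bob's payoff to Left: p·2 + (1−p)·5 = -3p + 5
  8p - 4 = -3p + 5  ⇒  11p = 9  ⇒  p = 9/11.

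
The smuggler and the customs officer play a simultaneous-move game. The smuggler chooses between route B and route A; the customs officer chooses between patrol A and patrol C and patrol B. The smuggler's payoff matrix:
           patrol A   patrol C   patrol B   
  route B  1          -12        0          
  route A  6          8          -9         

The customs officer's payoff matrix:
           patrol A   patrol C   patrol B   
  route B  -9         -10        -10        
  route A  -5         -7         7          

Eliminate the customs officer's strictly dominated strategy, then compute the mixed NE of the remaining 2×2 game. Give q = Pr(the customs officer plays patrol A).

q = 9/14

The customs officer's strategy patrol C is strictly dominated by patrol A: -9 > -10 and -5 > -7. Eliminate patrol C.
For the smuggler to be willing to mix, the smuggler must be indifferent between route B and route A, which pins down the customs officer's mix.
  the smuggler's payoff from route B: q·1 + (1−q)·0 = q
  the smuggler's payoff from route A: q·6 + (1−q)·(-9) = 15q - 9
  q = 15q - 9  ⇒  -14q = -9  ⇒  q = 9/14.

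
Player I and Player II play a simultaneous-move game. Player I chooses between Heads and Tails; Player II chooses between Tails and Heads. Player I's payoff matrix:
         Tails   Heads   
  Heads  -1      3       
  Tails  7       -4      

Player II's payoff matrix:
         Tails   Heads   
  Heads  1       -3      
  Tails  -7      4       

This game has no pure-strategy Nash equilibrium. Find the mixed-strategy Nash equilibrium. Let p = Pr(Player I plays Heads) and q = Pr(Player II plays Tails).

In a mixed equilibrium Player II is indifferent between Tails and Heads; this condition fixes p.
  Player II's payoff from Tails: p·1 + (1−p)·(-7) = 8p - 7
  Player II's payoff from Heads: p·(-3) + (1−p)·4 = -7p + 4
  8p - 7 = -7p + 4  ⇒  15p = 11  ⇒  p = 11/15.
Player I's indifference between Heads and Tails determines Player II's mixing probability q:
  Player I's payoff to Heads: q·(-1) + (1−q)·3 = -4q + 3
  Player I's payoff to Tails: q·7 + (1−q)·(-4) = 11q - 4
  -4q + 3 = 11q - 4  ⇒  -15q = -7  ⇒  q = 7/15.

p = 11/15, q = 7/15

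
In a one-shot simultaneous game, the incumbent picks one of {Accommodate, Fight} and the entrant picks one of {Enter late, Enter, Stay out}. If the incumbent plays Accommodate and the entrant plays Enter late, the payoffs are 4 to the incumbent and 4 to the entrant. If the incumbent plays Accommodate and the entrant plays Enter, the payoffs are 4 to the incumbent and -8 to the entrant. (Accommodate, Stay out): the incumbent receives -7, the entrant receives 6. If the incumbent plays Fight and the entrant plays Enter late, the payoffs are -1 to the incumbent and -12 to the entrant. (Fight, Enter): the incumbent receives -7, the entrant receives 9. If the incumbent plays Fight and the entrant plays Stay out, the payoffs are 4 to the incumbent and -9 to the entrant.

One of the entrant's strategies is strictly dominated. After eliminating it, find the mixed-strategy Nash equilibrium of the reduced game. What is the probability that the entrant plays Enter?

The entrant's strategy Enter late is strictly dominated by Stay out: 6 > 4 and -9 > -12. Eliminate Enter late.
In a mixed equilibrium the incumbent is indifferent between Accommodate and Fight; this condition fixes q.
  the incumbent's expected payoff from Accommodate: q·4 + (1−q)·(-7) = 11q - 7
  the incumbent's expected payoff from Fight: q·(-7) + (1−q)·4 = -11q + 4
  11q - 7 = -11q + 4  ⇒  22q = 11  ⇒  q = 1/2.

q = 1/2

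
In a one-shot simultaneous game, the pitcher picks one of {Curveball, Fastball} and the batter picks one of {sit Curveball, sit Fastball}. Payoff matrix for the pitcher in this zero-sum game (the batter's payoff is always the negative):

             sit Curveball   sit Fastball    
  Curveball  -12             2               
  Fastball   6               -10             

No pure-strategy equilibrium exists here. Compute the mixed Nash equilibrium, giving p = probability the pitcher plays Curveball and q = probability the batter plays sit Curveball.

p = 8/15, q = 2/5

In a mixed equilibrium the batter is indifferent between sit Curveball and sit Fastball; this condition fixes p.
  the batter's expected payoff from sit Curveball: p·12 + (1−p)·(-6) = 18p - 6
  the batter's expected payoff from sit Fastball: p·(-2) + (1−p)·10 = -12p + 10
  18p - 6 = -12p + 10  ⇒  30p = 16  ⇒  p = 8/15.
In a mixed equilibrium the pitcher is indifferent between Curveball and Fastball; this condition fixes q.
  the pitcher's payoff from Curveball: q·(-12) + (1−q)·2 = -14q + 2
  the pitcher's payoff from Fastball: q·6 + (1−q)·(-10) = 16q - 10
  -14q + 2 = 16q - 10  ⇒  -30q = -12  ⇒  q = 2/5.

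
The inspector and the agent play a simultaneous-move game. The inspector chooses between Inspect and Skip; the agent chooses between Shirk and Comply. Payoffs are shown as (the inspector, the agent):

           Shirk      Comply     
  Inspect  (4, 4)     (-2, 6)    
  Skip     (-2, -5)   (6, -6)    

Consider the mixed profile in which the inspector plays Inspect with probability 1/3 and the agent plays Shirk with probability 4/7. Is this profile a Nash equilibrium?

Check the agent's indifference given the inspector's mix p = 1/3:
  payoff from Shirk = -2; payoff from Comply = -2 — equal.
Check the inspector's indifference given the agent's mix q = 4/7:
  payoff from Inspect = 10/7; payoff from Skip = 10/7 — equal.
Both players are indifferent, so neither can profitably deviate.

Yes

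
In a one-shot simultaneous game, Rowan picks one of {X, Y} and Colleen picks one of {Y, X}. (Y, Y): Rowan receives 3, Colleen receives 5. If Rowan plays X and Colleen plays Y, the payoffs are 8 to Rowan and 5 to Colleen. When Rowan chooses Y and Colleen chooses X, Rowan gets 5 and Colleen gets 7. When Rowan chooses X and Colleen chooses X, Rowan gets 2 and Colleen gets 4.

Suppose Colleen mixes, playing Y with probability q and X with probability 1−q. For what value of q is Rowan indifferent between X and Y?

q = 3/8

In a mixed equilibrium Rowan is indifferent between X and Y; this condition fixes q.
  Rowan's payoff to X: q·8 + (1−q)·2 = 6q + 2
  Rowan's payoff to Y: q·3 + (1−q)·5 = -2q + 5
  6q + 2 = -2q + 5  ⇒  8q = 3  ⇒  q = 3/8.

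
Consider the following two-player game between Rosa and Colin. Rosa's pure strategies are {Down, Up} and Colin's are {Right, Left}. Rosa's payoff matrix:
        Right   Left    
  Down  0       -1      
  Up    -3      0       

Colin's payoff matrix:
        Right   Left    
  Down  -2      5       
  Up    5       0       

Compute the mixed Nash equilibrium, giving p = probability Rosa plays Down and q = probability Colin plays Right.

For Colin to be willing to mix, Colin must be indifferent between Right and Left, which pins down Rosa's mix.
  Colin's payoff from Right: p·(-2) + (1−p)·5 = -7p + 5
  Colin's payoff from Left: p·5 + (1−p)·0 = 5p
  -7p + 5 = 5p  ⇒  -12p = -5  ⇒  p = 5/12.
For Rosa to be willing to mix, Rosa must be indifferent between Down and Up, which pins down Colin's mix.
  Rosa's payoff from Down: q·0 + (1−q)·(-1) = q - 1
  Rosa's payoff from Up: q·(-3) + (1−q)·0 = -3q
  q - 1 = -3q  ⇒  4q = 1  ⇒  q = 1/4.

p = 5/12, q = 1/4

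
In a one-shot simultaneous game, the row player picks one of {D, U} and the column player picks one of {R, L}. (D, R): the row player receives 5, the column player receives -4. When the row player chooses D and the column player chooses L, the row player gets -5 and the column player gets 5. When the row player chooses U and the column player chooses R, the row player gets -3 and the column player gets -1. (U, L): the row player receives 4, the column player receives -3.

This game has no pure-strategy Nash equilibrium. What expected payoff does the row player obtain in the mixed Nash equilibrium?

5/17

Set the row player's expected payoff from D equal to that from U:
  the row player's expected payoff from D: q·5 + (1−q)·(-5) = 10q - 5
  the row player's expected payoff from U: q·(-3) + (1−q)·4 = -7q + 4
  10q - 5 = -7q + 4  ⇒  17q = 9  ⇒  q = 9/17.
At equilibrium the row player is indifferent across rows, so the row player's payoff equals the payoff from D: (9/17)·5 + (8/17)·(-5) = 5/17.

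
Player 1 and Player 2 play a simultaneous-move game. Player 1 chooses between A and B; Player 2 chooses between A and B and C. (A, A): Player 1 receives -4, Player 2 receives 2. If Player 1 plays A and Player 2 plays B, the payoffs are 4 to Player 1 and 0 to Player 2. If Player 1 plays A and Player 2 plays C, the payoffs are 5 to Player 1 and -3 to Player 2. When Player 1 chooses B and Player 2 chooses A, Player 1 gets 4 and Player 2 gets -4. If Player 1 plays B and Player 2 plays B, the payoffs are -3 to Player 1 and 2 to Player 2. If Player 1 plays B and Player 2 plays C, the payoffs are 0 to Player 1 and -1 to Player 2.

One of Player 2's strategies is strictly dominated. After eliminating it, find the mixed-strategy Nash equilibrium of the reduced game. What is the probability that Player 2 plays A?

q = 7/15

Player 2's strategy C is strictly dominated by B: 0 > -3 and 2 > -1. Eliminate C.
For Player 1 to be willing to mix, Player 1 must be indifferent between A and B, which pins down Player 2's mix.
  Player 1's payoff to A: q·(-4) + (1−q)·4 = -8q + 4
  Player 1's payoff to B: q·4 + (1−q)·(-3) = 7q - 3
  -8q + 4 = 7q - 3  ⇒  -15q = -7  ⇒  q = 7/15.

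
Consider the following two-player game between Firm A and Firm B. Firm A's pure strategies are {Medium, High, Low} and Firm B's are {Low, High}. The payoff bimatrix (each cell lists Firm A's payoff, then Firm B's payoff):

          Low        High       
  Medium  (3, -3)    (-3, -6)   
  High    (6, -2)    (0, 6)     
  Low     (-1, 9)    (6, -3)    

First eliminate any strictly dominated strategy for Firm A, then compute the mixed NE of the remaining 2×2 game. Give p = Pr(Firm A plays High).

p = 3/5

Firm A's strategy Medium is strictly dominated by High: 6 > 3 and 0 > -3. Eliminate Medium.
Firm B's indifference between Low and High determines Firm A's mixing probability p:
  Firm B's payoff from Low: p·(-2) + (1−p)·9 = -11p + 9
  Firm B's payoff from High: p·6 + (1−p)·(-3) = 9p - 3
  -11p + 9 = 9p - 3  ⇒  -20p = -12  ⇒  p = 3/5.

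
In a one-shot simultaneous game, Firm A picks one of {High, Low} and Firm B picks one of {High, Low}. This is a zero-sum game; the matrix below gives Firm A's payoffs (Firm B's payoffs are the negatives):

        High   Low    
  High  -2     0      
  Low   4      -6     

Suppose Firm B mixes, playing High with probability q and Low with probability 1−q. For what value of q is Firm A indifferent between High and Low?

Firm A's indifference between High and Low determines Firm B's mixing probability q:
  Firm A's payoff to High: q·(-2) + (1−q)·0 = -2q
  Firm A's payoff to Low: q·4 + (1−q)·(-6) = 10q - 6
  -2q = 10q - 6  ⇒  -12q = -6  ⇒  q = 1/2.

q = 1/2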